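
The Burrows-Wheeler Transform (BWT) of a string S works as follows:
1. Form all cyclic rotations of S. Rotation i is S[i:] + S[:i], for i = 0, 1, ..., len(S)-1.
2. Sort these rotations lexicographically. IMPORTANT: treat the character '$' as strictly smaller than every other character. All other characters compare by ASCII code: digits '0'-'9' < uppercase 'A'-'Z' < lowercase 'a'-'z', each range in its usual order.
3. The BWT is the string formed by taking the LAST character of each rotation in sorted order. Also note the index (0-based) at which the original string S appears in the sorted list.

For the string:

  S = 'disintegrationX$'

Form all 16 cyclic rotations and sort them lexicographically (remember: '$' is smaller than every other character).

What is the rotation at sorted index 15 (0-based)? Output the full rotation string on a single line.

Answer: tionX$disintegra

Derivation:
All 16 rotations (rotation i = S[i:]+S[:i]):
  rot[0] = disintegrationX$
  rot[1] = isintegrationX$d
  rot[2] = sintegrationX$di
  rot[3] = integrationX$dis
  rot[4] = ntegrationX$disi
  rot[5] = tegrationX$disin
  rot[6] = egrationX$disint
  rot[7] = grationX$disinte
  rot[8] = rationX$disinteg
  rot[9] = ationX$disintegr
  rot[10] = tionX$disintegra
  rot[11] = ionX$disintegrat
  rot[12] = onX$disintegrati
  rot[13] = nX$disintegratio
  rot[14] = X$disintegration
  rot[15] = $disintegrationX
Sorted (with $ < everything):
  sorted[0] = $disintegrationX
  sorted[1] = X$disintegration
  sorted[2] = ationX$disintegr
  sorted[3] = disintegrationX$
  sorted[4] = egrationX$disint
  sorted[5] = grationX$disinte
  sorted[6] = integrationX$dis
  sorted[7] = ionX$disintegrat
  sorted[8] = isintegrationX$d
  sorted[9] = nX$disintegratio
  sorted[10] = ntegrationX$disi
  sorted[11] = onX$disintegrati
  sorted[12] = rationX$disinteg
  sorted[13] = sintegrationX$di
  sorted[14] = tegrationX$disin
  sorted[15] = tionX$disintegra
sorted[15] = tionX$disintegra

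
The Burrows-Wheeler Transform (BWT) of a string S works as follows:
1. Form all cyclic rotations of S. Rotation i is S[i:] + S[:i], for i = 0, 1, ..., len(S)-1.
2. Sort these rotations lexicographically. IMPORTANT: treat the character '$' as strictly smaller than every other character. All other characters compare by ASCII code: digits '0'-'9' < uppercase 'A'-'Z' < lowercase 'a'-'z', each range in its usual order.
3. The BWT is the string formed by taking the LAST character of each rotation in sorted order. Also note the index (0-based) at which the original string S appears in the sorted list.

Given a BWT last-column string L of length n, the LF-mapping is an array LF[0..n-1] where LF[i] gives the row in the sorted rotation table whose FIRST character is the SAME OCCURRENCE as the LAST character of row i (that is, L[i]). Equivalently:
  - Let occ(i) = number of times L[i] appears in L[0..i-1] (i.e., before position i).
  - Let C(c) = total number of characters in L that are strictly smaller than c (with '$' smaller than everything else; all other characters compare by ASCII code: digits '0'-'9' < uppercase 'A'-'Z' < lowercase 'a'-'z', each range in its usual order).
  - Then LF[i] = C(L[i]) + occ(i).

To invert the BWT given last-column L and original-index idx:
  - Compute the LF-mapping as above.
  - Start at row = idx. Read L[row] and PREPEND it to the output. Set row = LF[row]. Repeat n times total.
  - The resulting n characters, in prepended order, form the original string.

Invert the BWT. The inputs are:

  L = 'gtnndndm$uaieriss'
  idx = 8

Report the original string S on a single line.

LF mapping: 5 15 9 10 2 11 3 8 0 16 1 6 4 12 7 13 14
Walk LF starting at row 8, prepending L[row]:
  step 1: row=8, L[8]='$', prepend. Next row=LF[8]=0
  step 2: row=0, L[0]='g', prepend. Next row=LF[0]=5
  step 3: row=5, L[5]='n', prepend. Next row=LF[5]=11
  step 4: row=11, L[11]='i', prepend. Next row=LF[11]=6
  step 5: row=6, L[6]='d', prepend. Next row=LF[6]=3
  step 6: row=3, L[3]='n', prepend. Next row=LF[3]=10
  step 7: row=10, L[10]='a', prepend. Next row=LF[10]=1
  step 8: row=1, L[1]='t', prepend. Next row=LF[1]=15
  step 9: row=15, L[15]='s', prepend. Next row=LF[15]=13
  step 10: row=13, L[13]='r', prepend. Next row=LF[13]=12
  step 11: row=12, L[12]='e', prepend. Next row=LF[12]=4
  step 12: row=4, L[4]='d', prepend. Next row=LF[4]=2
  step 13: row=2, L[2]='n', prepend. Next row=LF[2]=9
  step 14: row=9, L[9]='u', prepend. Next row=LF[9]=16
  step 15: row=16, L[16]='s', prepend. Next row=LF[16]=14
  step 16: row=14, L[14]='i', prepend. Next row=LF[14]=7
  step 17: row=7, L[7]='m', prepend. Next row=LF[7]=8
Reversed output: misunderstanding$

Answer: misunderstanding$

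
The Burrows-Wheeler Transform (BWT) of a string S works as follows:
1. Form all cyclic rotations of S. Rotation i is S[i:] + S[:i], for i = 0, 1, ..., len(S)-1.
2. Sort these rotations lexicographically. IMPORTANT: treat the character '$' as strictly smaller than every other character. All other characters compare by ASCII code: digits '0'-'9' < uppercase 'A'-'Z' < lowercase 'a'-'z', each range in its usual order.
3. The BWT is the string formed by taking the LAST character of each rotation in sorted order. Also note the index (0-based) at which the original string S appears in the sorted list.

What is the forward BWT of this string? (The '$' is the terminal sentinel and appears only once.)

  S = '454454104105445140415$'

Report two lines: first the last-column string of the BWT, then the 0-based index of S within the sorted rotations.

All 22 rotations (rotation i = S[i:]+S[:i]):
  rot[0] = 454454104105445140415$
  rot[1] = 54454104105445140415$4
  rot[2] = 4454104105445140415$45
  rot[3] = 454104105445140415$454
  rot[4] = 54104105445140415$4544
  rot[5] = 4104105445140415$45445
  rot[6] = 104105445140415$454454
  rot[7] = 04105445140415$4544541
  rot[8] = 4105445140415$45445410
  rot[9] = 105445140415$454454104
  rot[10] = 05445140415$4544541041
  rot[11] = 5445140415$45445410410
  rot[12] = 445140415$454454104105
  rot[13] = 45140415$4544541041054
  rot[14] = 5140415$45445410410544
  rot[15] = 140415$454454104105445
  rot[16] = 40415$4544541041054451
  rot[17] = 0415$45445410410544514
  rot[18] = 415$454454104105445140
  rot[19] = 15$4544541041054451404
  rot[20] = 5$45445410410544514041
  rot[21] = $454454104105445140415
Sorted (with $ < everything):
  sorted[0] = $454454104105445140415  (last char: '5')
  sorted[1] = 04105445140415$4544541  (last char: '1')
  sorted[2] = 0415$45445410410544514  (last char: '4')
  sorted[3] = 05445140415$4544541041  (last char: '1')
  sorted[4] = 104105445140415$454454  (last char: '4')
  sorted[5] = 105445140415$454454104  (last char: '4')
  sorted[6] = 140415$454454104105445  (last char: '5')
  sorted[7] = 15$4544541041054451404  (last char: '4')
  sorted[8] = 40415$4544541041054451  (last char: '1')
  sorted[9] = 4104105445140415$45445  (last char: '5')
  sorted[10] = 4105445140415$45445410  (last char: '0')
  sorted[11] = 415$454454104105445140  (last char: '0')
  sorted[12] = 445140415$454454104105  (last char: '5')
  sorted[13] = 4454104105445140415$45  (last char: '5')
  sorted[14] = 45140415$4544541041054  (last char: '4')
  sorted[15] = 454104105445140415$454  (last char: '4')
  sorted[16] = 454454104105445140415$  (last char: '$')
  sorted[17] = 5$45445410410544514041  (last char: '1')
  sorted[18] = 5140415$45445410410544  (last char: '4')
  sorted[19] = 54104105445140415$4544  (last char: '4')
  sorted[20] = 5445140415$45445410410  (last char: '0')
  sorted[21] = 54454104105445140415$4  (last char: '4')
Last column: 5141445415005544$14404
Original string S is at sorted index 16

Answer: 5141445415005544$14404
16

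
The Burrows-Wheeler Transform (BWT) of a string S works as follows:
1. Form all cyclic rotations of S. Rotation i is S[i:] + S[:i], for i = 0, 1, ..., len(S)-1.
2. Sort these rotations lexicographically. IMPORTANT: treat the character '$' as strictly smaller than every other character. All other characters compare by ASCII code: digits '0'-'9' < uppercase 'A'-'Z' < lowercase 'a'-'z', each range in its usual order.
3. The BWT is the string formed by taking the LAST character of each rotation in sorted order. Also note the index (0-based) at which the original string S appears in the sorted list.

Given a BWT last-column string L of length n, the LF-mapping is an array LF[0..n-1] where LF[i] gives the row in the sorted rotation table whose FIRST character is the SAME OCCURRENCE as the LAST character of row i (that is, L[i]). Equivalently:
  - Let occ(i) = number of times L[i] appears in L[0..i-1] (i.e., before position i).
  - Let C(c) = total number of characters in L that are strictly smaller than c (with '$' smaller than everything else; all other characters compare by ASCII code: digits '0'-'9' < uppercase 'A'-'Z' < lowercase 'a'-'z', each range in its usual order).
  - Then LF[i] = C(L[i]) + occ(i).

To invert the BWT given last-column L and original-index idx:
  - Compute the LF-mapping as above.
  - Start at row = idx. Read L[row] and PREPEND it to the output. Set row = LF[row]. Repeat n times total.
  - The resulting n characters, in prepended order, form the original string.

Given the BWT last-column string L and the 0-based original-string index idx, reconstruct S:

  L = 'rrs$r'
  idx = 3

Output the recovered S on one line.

LF mapping: 1 2 4 0 3
Walk LF starting at row 3, prepending L[row]:
  step 1: row=3, L[3]='$', prepend. Next row=LF[3]=0
  step 2: row=0, L[0]='r', prepend. Next row=LF[0]=1
  step 3: row=1, L[1]='r', prepend. Next row=LF[1]=2
  step 4: row=2, L[2]='s', prepend. Next row=LF[2]=4
  step 5: row=4, L[4]='r', prepend. Next row=LF[4]=3
Reversed output: rsrr$

Answer: rsrr$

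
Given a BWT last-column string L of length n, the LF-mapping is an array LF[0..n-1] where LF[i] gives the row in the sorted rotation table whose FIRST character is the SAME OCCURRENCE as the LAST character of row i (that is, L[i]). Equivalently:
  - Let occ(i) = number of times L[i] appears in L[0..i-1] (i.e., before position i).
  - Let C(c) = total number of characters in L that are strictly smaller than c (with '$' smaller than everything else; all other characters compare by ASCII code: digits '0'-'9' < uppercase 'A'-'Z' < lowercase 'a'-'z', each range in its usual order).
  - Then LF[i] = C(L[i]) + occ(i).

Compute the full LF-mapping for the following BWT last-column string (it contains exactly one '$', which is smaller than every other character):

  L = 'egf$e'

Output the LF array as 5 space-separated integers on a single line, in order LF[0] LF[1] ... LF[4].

Char counts: '$':1, 'e':2, 'f':1, 'g':1
C (first-col start): C('$')=0, C('e')=1, C('f')=3, C('g')=4
L[0]='e': occ=0, LF[0]=C('e')+0=1+0=1
L[1]='g': occ=0, LF[1]=C('g')+0=4+0=4
L[2]='f': occ=0, LF[2]=C('f')+0=3+0=3
L[3]='$': occ=0, LF[3]=C('$')+0=0+0=0
L[4]='e': occ=1, LF[4]=C('e')+1=1+1=2

Answer: 1 4 3 0 2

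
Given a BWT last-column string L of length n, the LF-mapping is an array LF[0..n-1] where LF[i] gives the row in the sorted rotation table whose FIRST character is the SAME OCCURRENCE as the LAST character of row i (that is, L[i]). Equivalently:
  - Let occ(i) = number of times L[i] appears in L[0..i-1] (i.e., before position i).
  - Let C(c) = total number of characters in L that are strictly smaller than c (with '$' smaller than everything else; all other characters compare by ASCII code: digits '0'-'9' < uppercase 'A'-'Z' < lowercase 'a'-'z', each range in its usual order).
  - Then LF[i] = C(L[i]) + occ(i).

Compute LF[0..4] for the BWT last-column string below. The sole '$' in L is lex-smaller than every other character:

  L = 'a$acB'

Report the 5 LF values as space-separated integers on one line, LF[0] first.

Answer: 2 0 3 4 1

Derivation:
Char counts: '$':1, 'B':1, 'a':2, 'c':1
C (first-col start): C('$')=0, C('B')=1, C('a')=2, C('c')=4
L[0]='a': occ=0, LF[0]=C('a')+0=2+0=2
L[1]='$': occ=0, LF[1]=C('$')+0=0+0=0
L[2]='a': occ=1, LF[2]=C('a')+1=2+1=3
L[3]='c': occ=0, LF[3]=C('c')+0=4+0=4
L[4]='B': occ=0, LF[4]=C('B')+0=1+0=1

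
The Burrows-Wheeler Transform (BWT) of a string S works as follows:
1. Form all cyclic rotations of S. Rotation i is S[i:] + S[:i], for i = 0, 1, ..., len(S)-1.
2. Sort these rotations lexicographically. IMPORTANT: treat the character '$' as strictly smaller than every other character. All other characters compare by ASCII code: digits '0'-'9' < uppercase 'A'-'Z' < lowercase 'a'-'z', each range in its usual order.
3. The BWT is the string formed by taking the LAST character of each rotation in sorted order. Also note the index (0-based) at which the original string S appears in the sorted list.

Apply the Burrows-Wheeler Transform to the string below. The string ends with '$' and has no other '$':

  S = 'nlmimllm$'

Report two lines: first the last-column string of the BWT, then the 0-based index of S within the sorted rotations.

All 9 rotations (rotation i = S[i:]+S[:i]):
  rot[0] = nlmimllm$
  rot[1] = lmimllm$n
  rot[2] = mimllm$nl
  rot[3] = imllm$nlm
  rot[4] = mllm$nlmi
  rot[5] = llm$nlmim
  rot[6] = lm$nlmiml
  rot[7] = m$nlmimll
  rot[8] = $nlmimllm
Sorted (with $ < everything):
  sorted[0] = $nlmimllm  (last char: 'm')
  sorted[1] = imllm$nlm  (last char: 'm')
  sorted[2] = llm$nlmim  (last char: 'm')
  sorted[3] = lm$nlmiml  (last char: 'l')
  sorted[4] = lmimllm$n  (last char: 'n')
  sorted[5] = m$nlmimll  (last char: 'l')
  sorted[6] = mimllm$nl  (last char: 'l')
  sorted[7] = mllm$nlmi  (last char: 'i')
  sorted[8] = nlmimllm$  (last char: '$')
Last column: mmmlnlli$
Original string S is at sorted index 8

Answer: mmmlnlli$
8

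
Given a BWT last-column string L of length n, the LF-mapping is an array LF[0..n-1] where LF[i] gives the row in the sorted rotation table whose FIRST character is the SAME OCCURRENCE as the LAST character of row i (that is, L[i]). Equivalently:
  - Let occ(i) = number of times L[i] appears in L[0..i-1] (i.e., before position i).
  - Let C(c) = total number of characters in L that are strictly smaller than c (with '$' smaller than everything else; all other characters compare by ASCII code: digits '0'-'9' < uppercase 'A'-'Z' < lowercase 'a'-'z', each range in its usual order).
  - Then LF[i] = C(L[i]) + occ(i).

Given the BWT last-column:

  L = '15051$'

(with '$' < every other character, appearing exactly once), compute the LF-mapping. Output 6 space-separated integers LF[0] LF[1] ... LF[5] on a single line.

Answer: 2 4 1 5 3 0

Derivation:
Char counts: '$':1, '0':1, '1':2, '5':2
C (first-col start): C('$')=0, C('0')=1, C('1')=2, C('5')=4
L[0]='1': occ=0, LF[0]=C('1')+0=2+0=2
L[1]='5': occ=0, LF[1]=C('5')+0=4+0=4
L[2]='0': occ=0, LF[2]=C('0')+0=1+0=1
L[3]='5': occ=1, LF[3]=C('5')+1=4+1=5
L[4]='1': occ=1, LF[4]=C('1')+1=2+1=3
L[5]='$': occ=0, LF[5]=C('$')+0=0+0=0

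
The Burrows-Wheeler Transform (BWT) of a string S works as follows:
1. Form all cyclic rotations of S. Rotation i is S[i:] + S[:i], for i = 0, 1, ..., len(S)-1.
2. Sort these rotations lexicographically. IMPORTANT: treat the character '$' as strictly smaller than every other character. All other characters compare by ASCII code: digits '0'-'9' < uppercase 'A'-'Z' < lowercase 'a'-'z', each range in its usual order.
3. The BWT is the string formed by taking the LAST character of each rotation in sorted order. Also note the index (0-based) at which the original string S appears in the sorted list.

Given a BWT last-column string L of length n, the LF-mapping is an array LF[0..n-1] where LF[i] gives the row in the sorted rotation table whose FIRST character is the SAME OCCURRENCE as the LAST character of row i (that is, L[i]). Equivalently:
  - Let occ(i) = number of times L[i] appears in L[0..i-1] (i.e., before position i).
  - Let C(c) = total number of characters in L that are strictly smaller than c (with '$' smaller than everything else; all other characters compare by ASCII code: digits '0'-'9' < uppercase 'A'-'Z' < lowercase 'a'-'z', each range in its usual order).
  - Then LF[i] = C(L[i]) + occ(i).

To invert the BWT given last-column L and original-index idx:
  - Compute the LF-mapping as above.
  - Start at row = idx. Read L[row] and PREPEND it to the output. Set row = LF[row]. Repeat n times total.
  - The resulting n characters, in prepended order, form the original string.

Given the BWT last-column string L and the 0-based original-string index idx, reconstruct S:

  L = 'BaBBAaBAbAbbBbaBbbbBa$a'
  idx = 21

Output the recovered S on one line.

LF mapping: 4 11 5 6 1 12 7 2 16 3 17 18 8 19 13 9 20 21 22 10 14 0 15
Walk LF starting at row 21, prepending L[row]:
  step 1: row=21, L[21]='$', prepend. Next row=LF[21]=0
  step 2: row=0, L[0]='B', prepend. Next row=LF[0]=4
  step 3: row=4, L[4]='A', prepend. Next row=LF[4]=1
  step 4: row=1, L[1]='a', prepend. Next row=LF[1]=11
  step 5: row=11, L[11]='b', prepend. Next row=LF[11]=18
  step 6: row=18, L[18]='b', prepend. Next row=LF[18]=22
  step 7: row=22, L[22]='a', prepend. Next row=LF[22]=15
  step 8: row=15, L[15]='B', prepend. Next row=LF[15]=9
  step 9: row=9, L[9]='A', prepend. Next row=LF[9]=3
  step 10: row=3, L[3]='B', prepend. Next row=LF[3]=6
  step 11: row=6, L[6]='B', prepend. Next row=LF[6]=7
  step 12: row=7, L[7]='A', prepend. Next row=LF[7]=2
  step 13: row=2, L[2]='B', prepend. Next row=LF[2]=5
  step 14: row=5, L[5]='a', prepend. Next row=LF[5]=12
  step 15: row=12, L[12]='B', prepend. Next row=LF[12]=8
  step 16: row=8, L[8]='b', prepend. Next row=LF[8]=16
  step 17: row=16, L[16]='b', prepend. Next row=LF[16]=20
  step 18: row=20, L[20]='a', prepend. Next row=LF[20]=14
  step 19: row=14, L[14]='a', prepend. Next row=LF[14]=13
  step 20: row=13, L[13]='b', prepend. Next row=LF[13]=19
  step 21: row=19, L[19]='B', prepend. Next row=LF[19]=10
  step 22: row=10, L[10]='b', prepend. Next row=LF[10]=17
  step 23: row=17, L[17]='b', prepend. Next row=LF[17]=21
Reversed output: bbBbaabbBaBABBABabbaAB$

Answer: bbBbaabbBaBABBABabbaAB$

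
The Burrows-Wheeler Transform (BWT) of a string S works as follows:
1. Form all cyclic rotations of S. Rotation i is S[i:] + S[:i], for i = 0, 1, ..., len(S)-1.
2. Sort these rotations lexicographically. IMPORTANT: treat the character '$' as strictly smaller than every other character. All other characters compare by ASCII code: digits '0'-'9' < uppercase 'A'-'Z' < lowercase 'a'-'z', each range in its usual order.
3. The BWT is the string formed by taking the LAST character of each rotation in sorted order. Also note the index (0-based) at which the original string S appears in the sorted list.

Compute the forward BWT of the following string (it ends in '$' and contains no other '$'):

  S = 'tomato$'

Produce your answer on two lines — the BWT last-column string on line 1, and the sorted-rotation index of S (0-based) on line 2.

Answer: omotta$
6

Derivation:
All 7 rotations (rotation i = S[i:]+S[:i]):
  rot[0] = tomato$
  rot[1] = omato$t
  rot[2] = mato$to
  rot[3] = ato$tom
  rot[4] = to$toma
  rot[5] = o$tomat
  rot[6] = $tomato
Sorted (with $ < everything):
  sorted[0] = $tomato  (last char: 'o')
  sorted[1] = ato$tom  (last char: 'm')
  sorted[2] = mato$to  (last char: 'o')
  sorted[3] = o$tomat  (last char: 't')
  sorted[4] = omato$t  (last char: 't')
  sorted[5] = to$toma  (last char: 'a')
  sorted[6] = tomato$  (last char: '$')
Last column: omotta$
Original string S is at sorted index 6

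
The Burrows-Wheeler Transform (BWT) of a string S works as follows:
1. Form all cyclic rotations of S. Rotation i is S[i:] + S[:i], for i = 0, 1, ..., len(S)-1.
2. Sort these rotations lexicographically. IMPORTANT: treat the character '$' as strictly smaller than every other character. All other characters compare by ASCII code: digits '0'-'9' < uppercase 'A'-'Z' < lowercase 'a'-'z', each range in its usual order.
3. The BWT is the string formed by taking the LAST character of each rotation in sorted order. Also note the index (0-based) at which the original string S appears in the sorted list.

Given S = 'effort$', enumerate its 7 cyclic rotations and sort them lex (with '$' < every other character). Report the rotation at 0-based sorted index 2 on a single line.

Answer: ffort$e

Derivation:
All 7 rotations (rotation i = S[i:]+S[:i]):
  rot[0] = effort$
  rot[1] = ffort$e
  rot[2] = fort$ef
  rot[3] = ort$eff
  rot[4] = rt$effo
  rot[5] = t$effor
  rot[6] = $effort
Sorted (with $ < everything):
  sorted[0] = $effort
  sorted[1] = effort$
  sorted[2] = ffort$e
  sorted[3] = fort$ef
  sorted[4] = ort$eff
  sorted[5] = rt$effo
  sorted[6] = t$effor
sorted[2] = ffort$e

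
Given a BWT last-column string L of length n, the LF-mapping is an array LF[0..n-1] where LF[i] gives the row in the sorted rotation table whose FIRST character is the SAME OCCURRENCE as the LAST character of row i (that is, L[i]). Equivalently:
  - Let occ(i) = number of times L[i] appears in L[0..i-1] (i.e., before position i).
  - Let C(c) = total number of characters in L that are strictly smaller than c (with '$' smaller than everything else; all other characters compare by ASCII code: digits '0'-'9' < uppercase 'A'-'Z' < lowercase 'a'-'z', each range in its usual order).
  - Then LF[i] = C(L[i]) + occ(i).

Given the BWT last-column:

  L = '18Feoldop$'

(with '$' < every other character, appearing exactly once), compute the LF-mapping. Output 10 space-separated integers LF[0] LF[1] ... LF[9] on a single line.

Char counts: '$':1, '1':1, '8':1, 'F':1, 'd':1, 'e':1, 'l':1, 'o':2, 'p':1
C (first-col start): C('$')=0, C('1')=1, C('8')=2, C('F')=3, C('d')=4, C('e')=5, C('l')=6, C('o')=7, C('p')=9
L[0]='1': occ=0, LF[0]=C('1')+0=1+0=1
L[1]='8': occ=0, LF[1]=C('8')+0=2+0=2
L[2]='F': occ=0, LF[2]=C('F')+0=3+0=3
L[3]='e': occ=0, LF[3]=C('e')+0=5+0=5
L[4]='o': occ=0, LF[4]=C('o')+0=7+0=7
L[5]='l': occ=0, LF[5]=C('l')+0=6+0=6
L[6]='d': occ=0, LF[6]=C('d')+0=4+0=4
L[7]='o': occ=1, LF[7]=C('o')+1=7+1=8
L[8]='p': occ=0, LF[8]=C('p')+0=9+0=9
L[9]='$': occ=0, LF[9]=C('$')+0=0+0=0

Answer: 1 2 3 5 7 6 4 8 9 0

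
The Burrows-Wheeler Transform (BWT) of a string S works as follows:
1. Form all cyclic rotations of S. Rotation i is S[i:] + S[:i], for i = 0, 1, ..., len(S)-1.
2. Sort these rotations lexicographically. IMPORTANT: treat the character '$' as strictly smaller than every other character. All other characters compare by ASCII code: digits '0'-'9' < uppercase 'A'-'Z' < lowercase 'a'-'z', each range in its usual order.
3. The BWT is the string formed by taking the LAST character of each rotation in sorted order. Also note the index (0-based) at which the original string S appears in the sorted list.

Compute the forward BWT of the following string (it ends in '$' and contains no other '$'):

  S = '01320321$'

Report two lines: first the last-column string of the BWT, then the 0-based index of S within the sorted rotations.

All 9 rotations (rotation i = S[i:]+S[:i]):
  rot[0] = 01320321$
  rot[1] = 1320321$0
  rot[2] = 320321$01
  rot[3] = 20321$013
  rot[4] = 0321$0132
  rot[5] = 321$01320
  rot[6] = 21$013203
  rot[7] = 1$0132032
  rot[8] = $01320321
Sorted (with $ < everything):
  sorted[0] = $01320321  (last char: '1')
  sorted[1] = 01320321$  (last char: '$')
  sorted[2] = 0321$0132  (last char: '2')
  sorted[3] = 1$0132032  (last char: '2')
  sorted[4] = 1320321$0  (last char: '0')
  sorted[5] = 20321$013  (last char: '3')
  sorted[6] = 21$013203  (last char: '3')
  sorted[7] = 320321$01  (last char: '1')
  sorted[8] = 321$01320  (last char: '0')
Last column: 1$2203310
Original string S is at sorted index 1

Answer: 1$2203310
1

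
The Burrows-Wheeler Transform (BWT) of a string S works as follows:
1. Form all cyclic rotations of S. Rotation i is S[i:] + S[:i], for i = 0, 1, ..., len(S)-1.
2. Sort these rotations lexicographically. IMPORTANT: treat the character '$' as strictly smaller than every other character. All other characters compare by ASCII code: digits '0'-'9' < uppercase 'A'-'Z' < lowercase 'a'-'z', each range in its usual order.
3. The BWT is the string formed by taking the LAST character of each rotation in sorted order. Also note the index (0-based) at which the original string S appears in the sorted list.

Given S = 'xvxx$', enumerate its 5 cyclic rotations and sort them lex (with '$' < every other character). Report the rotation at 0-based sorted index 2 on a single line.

All 5 rotations (rotation i = S[i:]+S[:i]):
  rot[0] = xvxx$
  rot[1] = vxx$x
  rot[2] = xx$xv
  rot[3] = x$xvx
  rot[4] = $xvxx
Sorted (with $ < everything):
  sorted[0] = $xvxx
  sorted[1] = vxx$x
  sorted[2] = x$xvx
  sorted[3] = xvxx$
  sorted[4] = xx$xv
sorted[2] = x$xvx

Answer: x$xvx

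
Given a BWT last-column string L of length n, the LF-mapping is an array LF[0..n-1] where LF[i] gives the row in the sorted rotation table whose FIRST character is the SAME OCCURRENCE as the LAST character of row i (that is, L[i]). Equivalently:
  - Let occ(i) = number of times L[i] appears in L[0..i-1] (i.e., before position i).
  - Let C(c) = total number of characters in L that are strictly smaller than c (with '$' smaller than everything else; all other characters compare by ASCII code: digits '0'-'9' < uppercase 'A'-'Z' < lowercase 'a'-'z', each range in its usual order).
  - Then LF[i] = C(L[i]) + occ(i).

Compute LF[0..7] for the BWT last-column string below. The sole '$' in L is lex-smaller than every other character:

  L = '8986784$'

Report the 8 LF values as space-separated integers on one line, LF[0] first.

Char counts: '$':1, '4':1, '6':1, '7':1, '8':3, '9':1
C (first-col start): C('$')=0, C('4')=1, C('6')=2, C('7')=3, C('8')=4, C('9')=7
L[0]='8': occ=0, LF[0]=C('8')+0=4+0=4
L[1]='9': occ=0, LF[1]=C('9')+0=7+0=7
L[2]='8': occ=1, LF[2]=C('8')+1=4+1=5
L[3]='6': occ=0, LF[3]=C('6')+0=2+0=2
L[4]='7': occ=0, LF[4]=C('7')+0=3+0=3
L[5]='8': occ=2, LF[5]=C('8')+2=4+2=6
L[6]='4': occ=0, LF[6]=C('4')+0=1+0=1
L[7]='$': occ=0, LF[7]=C('$')+0=0+0=0

Answer: 4 7 5 2 3 6 1 0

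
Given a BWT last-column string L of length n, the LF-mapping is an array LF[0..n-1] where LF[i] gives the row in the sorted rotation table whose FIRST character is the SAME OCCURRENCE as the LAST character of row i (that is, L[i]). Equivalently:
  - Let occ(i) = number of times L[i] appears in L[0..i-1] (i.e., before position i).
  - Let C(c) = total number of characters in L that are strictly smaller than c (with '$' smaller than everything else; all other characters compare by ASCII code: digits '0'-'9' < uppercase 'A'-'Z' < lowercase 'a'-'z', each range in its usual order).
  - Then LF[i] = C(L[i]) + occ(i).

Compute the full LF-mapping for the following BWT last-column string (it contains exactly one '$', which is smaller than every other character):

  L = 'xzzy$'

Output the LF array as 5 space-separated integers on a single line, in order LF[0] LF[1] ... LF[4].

Char counts: '$':1, 'x':1, 'y':1, 'z':2
C (first-col start): C('$')=0, C('x')=1, C('y')=2, C('z')=3
L[0]='x': occ=0, LF[0]=C('x')+0=1+0=1
L[1]='z': occ=0, LF[1]=C('z')+0=3+0=3
L[2]='z': occ=1, LF[2]=C('z')+1=3+1=4
L[3]='y': occ=0, LF[3]=C('y')+0=2+0=2
L[4]='$': occ=0, LF[4]=C('$')+0=0+0=0

Answer: 1 3 4 2 0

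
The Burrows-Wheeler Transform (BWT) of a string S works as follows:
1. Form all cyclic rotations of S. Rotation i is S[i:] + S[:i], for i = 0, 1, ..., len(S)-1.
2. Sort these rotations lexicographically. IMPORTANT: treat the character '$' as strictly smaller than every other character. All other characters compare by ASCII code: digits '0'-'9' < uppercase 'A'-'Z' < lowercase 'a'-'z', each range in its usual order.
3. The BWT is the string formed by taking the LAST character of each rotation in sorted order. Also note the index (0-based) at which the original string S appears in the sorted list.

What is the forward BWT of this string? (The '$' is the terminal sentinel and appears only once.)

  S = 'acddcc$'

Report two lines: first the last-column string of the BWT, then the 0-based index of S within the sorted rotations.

Answer: c$cdadc
1

Derivation:
All 7 rotations (rotation i = S[i:]+S[:i]):
  rot[0] = acddcc$
  rot[1] = cddcc$a
  rot[2] = ddcc$ac
  rot[3] = dcc$acd
  rot[4] = cc$acdd
  rot[5] = c$acddc
  rot[6] = $acddcc
Sorted (with $ < everything):
  sorted[0] = $acddcc  (last char: 'c')
  sorted[1] = acddcc$  (last char: '$')
  sorted[2] = c$acddc  (last char: 'c')
  sorted[3] = cc$acdd  (last char: 'd')
  sorted[4] = cddcc$a  (last char: 'a')
  sorted[5] = dcc$acd  (last char: 'd')
  sorted[6] = ddcc$ac  (last char: 'c')
Last column: c$cdadc
Original string S is at sorted index 1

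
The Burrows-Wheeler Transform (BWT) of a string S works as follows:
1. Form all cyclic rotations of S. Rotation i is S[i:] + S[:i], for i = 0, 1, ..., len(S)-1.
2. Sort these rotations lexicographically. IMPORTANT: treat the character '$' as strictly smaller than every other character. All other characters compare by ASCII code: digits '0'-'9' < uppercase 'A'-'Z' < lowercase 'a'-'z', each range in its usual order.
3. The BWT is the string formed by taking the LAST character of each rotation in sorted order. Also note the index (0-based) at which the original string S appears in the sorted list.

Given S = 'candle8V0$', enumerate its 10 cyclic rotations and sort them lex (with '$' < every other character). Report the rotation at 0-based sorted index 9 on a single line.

Answer: ndle8V0$ca

Derivation:
All 10 rotations (rotation i = S[i:]+S[:i]):
  rot[0] = candle8V0$
  rot[1] = andle8V0$c
  rot[2] = ndle8V0$ca
  rot[3] = dle8V0$can
  rot[4] = le8V0$cand
  rot[5] = e8V0$candl
  rot[6] = 8V0$candle
  rot[7] = V0$candle8
  rot[8] = 0$candle8V
  rot[9] = $candle8V0
Sorted (with $ < everything):
  sorted[0] = $candle8V0
  sorted[1] = 0$candle8V
  sorted[2] = 8V0$candle
  sorted[3] = V0$candle8
  sorted[4] = andle8V0$c
  sorted[5] = candle8V0$
  sorted[6] = dle8V0$can
  sorted[7] = e8V0$candl
  sorted[8] = le8V0$cand
  sorted[9] = ndle8V0$ca
sorted[9] = ndle8V0$ca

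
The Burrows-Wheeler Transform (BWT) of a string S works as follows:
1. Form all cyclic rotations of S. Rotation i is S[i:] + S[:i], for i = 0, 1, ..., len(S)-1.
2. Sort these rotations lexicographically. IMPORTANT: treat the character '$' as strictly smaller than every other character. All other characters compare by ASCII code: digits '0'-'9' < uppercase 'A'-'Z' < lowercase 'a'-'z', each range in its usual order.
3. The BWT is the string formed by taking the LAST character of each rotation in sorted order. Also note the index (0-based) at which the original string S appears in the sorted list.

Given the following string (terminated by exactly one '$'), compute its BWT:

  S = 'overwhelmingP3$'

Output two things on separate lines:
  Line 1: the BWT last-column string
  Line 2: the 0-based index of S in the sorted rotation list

Answer: 3Pghvnwmeli$eor
11

Derivation:
All 15 rotations (rotation i = S[i:]+S[:i]):
  rot[0] = overwhelmingP3$
  rot[1] = verwhelmingP3$o
  rot[2] = erwhelmingP3$ov
  rot[3] = rwhelmingP3$ove
  rot[4] = whelmingP3$over
  rot[5] = helmingP3$overw
  rot[6] = elmingP3$overwh
  rot[7] = lmingP3$overwhe
  rot[8] = mingP3$overwhel
  rot[9] = ingP3$overwhelm
  rot[10] = ngP3$overwhelmi
  rot[11] = gP3$overwhelmin
  rot[12] = P3$overwhelming
  rot[13] = 3$overwhelmingP
  rot[14] = $overwhelmingP3
Sorted (with $ < everything):
  sorted[0] = $overwhelmingP3  (last char: '3')
  sorted[1] = 3$overwhelmingP  (last char: 'P')
  sorted[2] = P3$overwhelming  (last char: 'g')
  sorted[3] = elmingP3$overwh  (last char: 'h')
  sorted[4] = erwhelmingP3$ov  (last char: 'v')
  sorted[5] = gP3$overwhelmin  (last char: 'n')
  sorted[6] = helmingP3$overw  (last char: 'w')
  sorted[7] = ingP3$overwhelm  (last char: 'm')
  sorted[8] = lmingP3$overwhe  (last char: 'e')
  sorted[9] = mingP3$overwhel  (last char: 'l')
  sorted[10] = ngP3$overwhelmi  (last char: 'i')
  sorted[11] = overwhelmingP3$  (last char: '$')
  sorted[12] = rwhelmingP3$ove  (last char: 'e')
  sorted[13] = verwhelmingP3$o  (last char: 'o')
  sorted[14] = whelmingP3$over  (last char: 'r')
Last column: 3Pghvnwmeli$eor
Original string S is at sorted index 11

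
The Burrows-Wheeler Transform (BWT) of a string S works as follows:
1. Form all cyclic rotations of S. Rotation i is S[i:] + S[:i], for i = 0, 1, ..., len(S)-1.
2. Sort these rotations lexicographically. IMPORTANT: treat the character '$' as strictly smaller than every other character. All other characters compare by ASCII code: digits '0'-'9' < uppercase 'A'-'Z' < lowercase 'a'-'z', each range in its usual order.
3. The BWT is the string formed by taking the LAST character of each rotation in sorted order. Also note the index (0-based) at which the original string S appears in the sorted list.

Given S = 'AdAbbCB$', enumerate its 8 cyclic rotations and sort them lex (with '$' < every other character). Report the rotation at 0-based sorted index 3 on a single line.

Answer: B$AdAbbC

Derivation:
All 8 rotations (rotation i = S[i:]+S[:i]):
  rot[0] = AdAbbCB$
  rot[1] = dAbbCB$A
  rot[2] = AbbCB$Ad
  rot[3] = bbCB$AdA
  rot[4] = bCB$AdAb
  rot[5] = CB$AdAbb
  rot[6] = B$AdAbbC
  rot[7] = $AdAbbCB
Sorted (with $ < everything):
  sorted[0] = $AdAbbCB
  sorted[1] = AbbCB$Ad
  sorted[2] = AdAbbCB$
  sorted[3] = B$AdAbbC
  sorted[4] = CB$AdAbb
  sorted[5] = bCB$AdAb
  sorted[6] = bbCB$AdA
  sorted[7] = dAbbCB$A
sorted[3] = B$AdAbbC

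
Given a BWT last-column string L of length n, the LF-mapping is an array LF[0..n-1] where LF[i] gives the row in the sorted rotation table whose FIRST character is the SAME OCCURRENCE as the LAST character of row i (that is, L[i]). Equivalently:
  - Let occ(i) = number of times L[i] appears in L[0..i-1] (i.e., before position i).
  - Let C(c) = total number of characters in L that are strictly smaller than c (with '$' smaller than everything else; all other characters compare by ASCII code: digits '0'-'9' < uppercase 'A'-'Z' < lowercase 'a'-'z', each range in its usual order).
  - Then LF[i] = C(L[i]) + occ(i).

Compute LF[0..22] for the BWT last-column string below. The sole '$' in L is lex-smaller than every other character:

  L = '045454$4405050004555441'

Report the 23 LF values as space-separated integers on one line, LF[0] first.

Char counts: '$':1, '0':6, '1':1, '4':8, '5':7
C (first-col start): C('$')=0, C('0')=1, C('1')=7, C('4')=8, C('5')=16
L[0]='0': occ=0, LF[0]=C('0')+0=1+0=1
L[1]='4': occ=0, LF[1]=C('4')+0=8+0=8
L[2]='5': occ=0, LF[2]=C('5')+0=16+0=16
L[3]='4': occ=1, LF[3]=C('4')+1=8+1=9
L[4]='5': occ=1, LF[4]=C('5')+1=16+1=17
L[5]='4': occ=2, LF[5]=C('4')+2=8+2=10
L[6]='$': occ=0, LF[6]=C('$')+0=0+0=0
L[7]='4': occ=3, LF[7]=C('4')+3=8+3=11
L[8]='4': occ=4, LF[8]=C('4')+4=8+4=12
L[9]='0': occ=1, LF[9]=C('0')+1=1+1=2
L[10]='5': occ=2, LF[10]=C('5')+2=16+2=18
L[11]='0': occ=2, LF[11]=C('0')+2=1+2=3
L[12]='5': occ=3, LF[12]=C('5')+3=16+3=19
L[13]='0': occ=3, LF[13]=C('0')+3=1+3=4
L[14]='0': occ=4, LF[14]=C('0')+4=1+4=5
L[15]='0': occ=5, LF[15]=C('0')+5=1+5=6
L[16]='4': occ=5, LF[16]=C('4')+5=8+5=13
L[17]='5': occ=4, LF[17]=C('5')+4=16+4=20
L[18]='5': occ=5, LF[18]=C('5')+5=16+5=21
L[19]='5': occ=6, LF[19]=C('5')+6=16+6=22
L[20]='4': occ=6, LF[20]=C('4')+6=8+6=14
L[21]='4': occ=7, LF[21]=C('4')+7=8+7=15
L[22]='1': occ=0, LF[22]=C('1')+0=7+0=7

Answer: 1 8 16 9 17 10 0 11 12 2 18 3 19 4 5 6 13 20 21 22 14 15 7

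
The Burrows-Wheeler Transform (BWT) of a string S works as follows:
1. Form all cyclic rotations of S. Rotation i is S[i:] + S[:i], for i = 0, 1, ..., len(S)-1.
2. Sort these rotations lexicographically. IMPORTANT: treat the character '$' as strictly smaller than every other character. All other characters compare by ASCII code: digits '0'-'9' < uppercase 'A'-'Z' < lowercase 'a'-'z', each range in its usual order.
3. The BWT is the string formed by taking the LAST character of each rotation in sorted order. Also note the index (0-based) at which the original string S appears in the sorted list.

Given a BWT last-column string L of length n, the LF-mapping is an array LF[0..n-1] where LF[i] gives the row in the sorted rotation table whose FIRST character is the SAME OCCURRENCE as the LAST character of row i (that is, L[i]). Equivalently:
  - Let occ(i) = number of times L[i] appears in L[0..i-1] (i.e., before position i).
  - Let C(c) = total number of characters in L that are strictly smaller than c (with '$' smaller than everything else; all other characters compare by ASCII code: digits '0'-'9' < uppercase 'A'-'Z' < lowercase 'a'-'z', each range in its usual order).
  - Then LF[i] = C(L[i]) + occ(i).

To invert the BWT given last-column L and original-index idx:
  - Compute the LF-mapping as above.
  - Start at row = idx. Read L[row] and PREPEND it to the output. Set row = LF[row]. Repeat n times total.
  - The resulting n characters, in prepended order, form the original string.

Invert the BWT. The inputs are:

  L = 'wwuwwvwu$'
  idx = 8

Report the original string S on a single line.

Answer: wwvwuuww$

Derivation:
LF mapping: 4 5 1 6 7 3 8 2 0
Walk LF starting at row 8, prepending L[row]:
  step 1: row=8, L[8]='$', prepend. Next row=LF[8]=0
  step 2: row=0, L[0]='w', prepend. Next row=LF[0]=4
  step 3: row=4, L[4]='w', prepend. Next row=LF[4]=7
  step 4: row=7, L[7]='u', prepend. Next row=LF[7]=2
  step 5: row=2, L[2]='u', prepend. Next row=LF[2]=1
  step 6: row=1, L[1]='w', prepend. Next row=LF[1]=5
  step 7: row=5, L[5]='v', prepend. Next row=LF[5]=3
  step 8: row=3, L[3]='w', prepend. Next row=LF[3]=6
  step 9: row=6, L[6]='w', prepend. Next row=LF[6]=8
Reversed output: wwvwuuww$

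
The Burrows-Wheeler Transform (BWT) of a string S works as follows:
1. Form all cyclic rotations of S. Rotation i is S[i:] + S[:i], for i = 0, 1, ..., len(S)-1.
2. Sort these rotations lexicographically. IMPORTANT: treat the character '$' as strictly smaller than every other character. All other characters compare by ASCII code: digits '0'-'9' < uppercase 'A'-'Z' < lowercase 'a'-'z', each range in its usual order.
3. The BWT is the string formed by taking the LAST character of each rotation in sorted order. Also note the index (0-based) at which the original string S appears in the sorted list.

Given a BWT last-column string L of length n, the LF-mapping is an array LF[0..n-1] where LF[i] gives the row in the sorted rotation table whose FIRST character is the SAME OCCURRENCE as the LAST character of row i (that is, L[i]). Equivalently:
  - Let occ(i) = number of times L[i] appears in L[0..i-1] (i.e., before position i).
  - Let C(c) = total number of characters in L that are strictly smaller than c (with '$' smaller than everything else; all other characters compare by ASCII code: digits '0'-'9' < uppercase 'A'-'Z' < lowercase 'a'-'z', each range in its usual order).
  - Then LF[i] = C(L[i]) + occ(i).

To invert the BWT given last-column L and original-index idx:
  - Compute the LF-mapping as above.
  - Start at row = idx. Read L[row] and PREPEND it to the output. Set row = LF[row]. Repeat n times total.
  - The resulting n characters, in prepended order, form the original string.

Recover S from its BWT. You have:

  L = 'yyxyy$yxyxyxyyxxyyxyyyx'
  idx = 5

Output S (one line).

Answer: xyxyyyyyyxyyxxxyyyxyxy$

Derivation:
LF mapping: 9 10 1 11 12 0 13 2 14 3 15 4 16 17 5 6 18 19 7 20 21 22 8
Walk LF starting at row 5, prepending L[row]:
  step 1: row=5, L[5]='$', prepend. Next row=LF[5]=0
  step 2: row=0, L[0]='y', prepend. Next row=LF[0]=9
  step 3: row=9, L[9]='x', prepend. Next row=LF[9]=3
  step 4: row=3, L[3]='y', prepend. Next row=LF[3]=11
  step 5: row=11, L[11]='x', prepend. Next row=LF[11]=4
  step 6: row=4, L[4]='y', prepend. Next row=LF[4]=12
  step 7: row=12, L[12]='y', prepend. Next row=LF[12]=16
  step 8: row=16, L[16]='y', prepend. Next row=LF[16]=18
  step 9: row=18, L[18]='x', prepend. Next row=LF[18]=7
  step 10: row=7, L[7]='x', prepend. Next row=LF[7]=2
  step 11: row=2, L[2]='x', prepend. Next row=LF[2]=1
  step 12: row=1, L[1]='y', prepend. Next row=LF[1]=10
  step 13: row=10, L[10]='y', prepend. Next row=LF[10]=15
  step 14: row=15, L[15]='x', prepend. Next row=LF[15]=6
  step 15: row=6, L[6]='y', prepend. Next row=LF[6]=13
  step 16: row=13, L[13]='y', prepend. Next row=LF[13]=17
  step 17: row=17, L[17]='y', prepend. Next row=LF[17]=19
  step 18: row=19, L[19]='y', prepend. Next row=LF[19]=20
  step 19: row=20, L[20]='y', prepend. Next row=LF[20]=21
  step 20: row=21, L[21]='y', prepend. Next row=LF[21]=22
  step 21: row=22, L[22]='x', prepend. Next row=LF[22]=8
  step 22: row=8, L[8]='y', prepend. Next row=LF[8]=14
  step 23: row=14, L[14]='x', prepend. Next row=LF[14]=5
Reversed output: xyxyyyyyyxyyxxxyyyxyxy$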